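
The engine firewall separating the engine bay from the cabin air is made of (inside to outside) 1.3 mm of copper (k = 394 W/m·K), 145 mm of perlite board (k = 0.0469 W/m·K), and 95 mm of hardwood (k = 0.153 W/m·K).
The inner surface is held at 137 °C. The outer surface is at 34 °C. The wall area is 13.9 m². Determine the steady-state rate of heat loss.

Series thermal resistances:
R_copper = L/(kA) = 0.0013/(394×13.9) = 2.374×10^-7 K/W
R_perlite board = L/(kA) = 0.145/(0.0469×13.9) = 0.2224 K/W
R_hardwood = L/(kA) = 0.095/(0.153×13.9) = 0.04467 K/W
R_total = 0.2671 K/W
Q = ΔT / R_total = 103 / 0.2671

Q ≈ 386 W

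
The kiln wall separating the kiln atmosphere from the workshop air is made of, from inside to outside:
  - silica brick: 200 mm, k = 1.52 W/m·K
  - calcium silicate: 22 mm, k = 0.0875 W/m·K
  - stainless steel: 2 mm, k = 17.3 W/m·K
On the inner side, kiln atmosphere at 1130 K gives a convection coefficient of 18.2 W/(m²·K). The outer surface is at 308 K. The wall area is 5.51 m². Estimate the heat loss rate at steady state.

Q ≈ 10300 W

Treating each layer as a thermal resistance in series:
R_inner film = 1/(h_i·A) = 1/(18.2×5.51) = 0.009972 K/W
R_silica brick = L/(kA) = 0.2/(1.52×5.51) = 0.02388 K/W
R_calcium silicate = L/(kA) = 0.022/(0.0875×5.51) = 0.04563 K/W
R_stainless steel = L/(kA) = 0.002/(17.3×5.51) = 2.098×10^-5 K/W
R_total = 0.0795 K/W
Q = ΔT / R_total = 822 / 0.0795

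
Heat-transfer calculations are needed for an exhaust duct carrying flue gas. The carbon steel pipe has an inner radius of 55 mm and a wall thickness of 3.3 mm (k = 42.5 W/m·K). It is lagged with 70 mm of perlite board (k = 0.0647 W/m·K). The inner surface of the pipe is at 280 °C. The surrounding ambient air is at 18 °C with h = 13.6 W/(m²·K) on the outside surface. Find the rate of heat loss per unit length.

q′ ≈ 129 W/m

For a radial system each layer contributes R = ln(r_out/r_in)/(2πkL); films add R = 1/(hA).
R_carbon steel pipe wall = ln(58.3/55)/(2π×42.5×1) = 2.182×10^-4 K/W
R_perlite board = ln(128.3/58.3)/(2π×0.0647×1) = 1.94 K/W
R_outer film = 1/(h_o·2πr_oL) = 1/(13.6×2π×0.1283×1) = 0.09121 K/W
R_total = 2.032 K/W
Q = ΔT/R_total = 262/2.032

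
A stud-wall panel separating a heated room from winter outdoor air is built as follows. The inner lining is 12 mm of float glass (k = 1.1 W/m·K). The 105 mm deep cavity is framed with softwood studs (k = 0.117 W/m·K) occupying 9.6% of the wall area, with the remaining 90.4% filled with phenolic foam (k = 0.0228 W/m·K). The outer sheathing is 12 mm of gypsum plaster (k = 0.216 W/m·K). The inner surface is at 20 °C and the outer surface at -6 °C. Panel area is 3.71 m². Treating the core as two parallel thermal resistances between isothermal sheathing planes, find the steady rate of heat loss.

Sheathing layers in series; stud and cavity paths in parallel between them.
R_inner = 0.012/(1.1×3.71) = 0.00294 K/W
R_stud  = 0.105/(0.117×0.096×3.71) = 2.52 K/W
R_cav   = 0.105/(0.0228×0.904×3.71) = 1.373 K/W
1/R_core = 1/R_stud + 1/R_cav → R_core = 0.8888 K/W
R_outer = 0.012/(0.216×3.71) = 0.01497 K/W
R_total = 0.9067 K/W
Q = ΔT/R_total = 26/0.9067

Q ≈ 28.7 W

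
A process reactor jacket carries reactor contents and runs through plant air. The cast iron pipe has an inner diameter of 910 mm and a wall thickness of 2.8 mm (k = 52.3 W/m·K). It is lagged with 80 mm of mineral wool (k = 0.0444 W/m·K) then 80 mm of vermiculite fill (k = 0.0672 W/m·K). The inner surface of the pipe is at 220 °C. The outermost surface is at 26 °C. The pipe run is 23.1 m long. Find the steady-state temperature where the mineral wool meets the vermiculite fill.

Cylindrical conduction, so R = ln(r₂/r₁)/(2πkL) per layer, in series:
R_cast iron pipe wall = ln(457.8/455)/(2π×52.3×23.1) = 8.082×10^-7 K/W
R_mineral wool = ln(537.8/457.8)/(2π×0.0444×23.1) = 0.02499 K/W
R_vermiculite fill = ln(617.8/537.8)/(2π×0.0672×23.1) = 0.01422 K/W
R_total = 0.03921 K/W
Q = ΔT/R_total = 194/0.03921
Q = 4950 W
T_interface = T_inner − Q·ΣR(inner→interface) = 220 − 4950×0.02499

T ≈ 96.3 °C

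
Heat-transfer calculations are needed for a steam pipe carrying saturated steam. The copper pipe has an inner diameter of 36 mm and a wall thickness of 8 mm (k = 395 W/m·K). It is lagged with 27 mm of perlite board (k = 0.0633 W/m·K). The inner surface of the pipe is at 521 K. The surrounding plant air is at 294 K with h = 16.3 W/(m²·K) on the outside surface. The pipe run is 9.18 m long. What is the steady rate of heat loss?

Cylindrical conduction, so R = ln(r₂/r₁)/(2πkL) per layer, in series:
R_copper pipe wall = ln(26/18)/(2π×395×9.18) = 1.614×10^-5 K/W
R_perlite board = ln(53/26)/(2π×0.0633×9.18) = 0.1951 K/W
R_outer film = 1/(h_o·2πr_oL) = 1/(16.3×2π×0.053×9.18) = 0.02007 K/W
R_total = 0.2151 K/W
Q = ΔT/R_total = 227/0.2151

Q ≈ 1060 W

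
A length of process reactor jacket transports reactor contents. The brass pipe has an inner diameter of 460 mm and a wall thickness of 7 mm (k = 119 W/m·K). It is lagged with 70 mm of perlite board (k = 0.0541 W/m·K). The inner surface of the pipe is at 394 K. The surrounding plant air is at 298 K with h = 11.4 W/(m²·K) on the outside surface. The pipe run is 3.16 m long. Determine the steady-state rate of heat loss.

For a radial system each layer contributes R = ln(r_out/r_in)/(2πkL); films add R = 1/(hA).
R_brass pipe wall = ln(237/230)/(2π×119×3.16) = 1.269×10^-5 K/W
R_perlite board = ln(307/237)/(2π×0.0541×3.16) = 0.2409 K/W
R_outer film = 1/(h_o·2πr_oL) = 1/(11.4×2π×0.307×3.16) = 0.01439 K/W
R_total = 0.2553 K/W
Q = ΔT/R_total = 96/0.2553

Q ≈ 376 W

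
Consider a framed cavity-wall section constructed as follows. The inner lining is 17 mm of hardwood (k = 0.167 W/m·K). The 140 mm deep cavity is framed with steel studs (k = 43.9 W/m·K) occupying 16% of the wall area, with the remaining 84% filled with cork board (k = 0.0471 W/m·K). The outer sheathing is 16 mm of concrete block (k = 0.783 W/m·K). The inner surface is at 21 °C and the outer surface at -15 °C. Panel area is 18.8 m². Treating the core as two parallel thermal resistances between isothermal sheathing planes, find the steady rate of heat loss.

Q ≈ 4760 W

Sheathing layers in series; stud and cavity paths in parallel between them.
R_inner = 0.017/(0.167×18.8) = 0.005415 K/W
R_stud  = 0.14/(43.9×0.16×18.8) = 0.00106 K/W
R_cav   = 0.14/(0.0471×0.84×18.8) = 0.1882 K/W
1/R_core = 1/R_stud + 1/R_cav → R_core = 0.001054 K/W
R_outer = 0.016/(0.783×18.8) = 0.001087 K/W
R_total = 0.007556 K/W
Q = ΔT/R_total = 36/0.007556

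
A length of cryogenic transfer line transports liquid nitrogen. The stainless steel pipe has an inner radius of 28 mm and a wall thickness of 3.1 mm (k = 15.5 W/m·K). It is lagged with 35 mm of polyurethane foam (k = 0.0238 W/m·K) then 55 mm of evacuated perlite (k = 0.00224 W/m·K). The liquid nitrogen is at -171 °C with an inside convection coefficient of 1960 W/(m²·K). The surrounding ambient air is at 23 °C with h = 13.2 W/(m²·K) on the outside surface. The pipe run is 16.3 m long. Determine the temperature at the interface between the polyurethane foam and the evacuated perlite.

T ≈ -151 °C

Radial resistances (cylindrical: R_cond = ln(r_o/r_i)/(2πkL), R_conv = 1/(h·2πrL)):
R_inner film = 1/(h_i·2πr₁L) = 1/(1960×2π×0.028×16.3) = 1.779×10^-4 K/W
R_stainless steel pipe wall = ln(31.1/28)/(2π×15.5×16.3) = 6.615×10^-5 K/W
R_polyurethane foam = ln(66.1/31.1)/(2π×0.0238×16.3) = 0.3093 K/W
R_evacuated perlite = ln(121.1/66.1)/(2π×0.00224×16.3) = 2.639 K/W
R_outer film = 1/(h_o·2πr_oL) = 1/(13.2×2π×0.1211×16.3) = 0.006108 K/W
R_total = 2.955 K/W
Q = ΔT/R_total = 194/2.955
Q = 65.7 W
T_interface = T_inner + Q·ΣR(inner→interface) = -171 + 65.7×0.3096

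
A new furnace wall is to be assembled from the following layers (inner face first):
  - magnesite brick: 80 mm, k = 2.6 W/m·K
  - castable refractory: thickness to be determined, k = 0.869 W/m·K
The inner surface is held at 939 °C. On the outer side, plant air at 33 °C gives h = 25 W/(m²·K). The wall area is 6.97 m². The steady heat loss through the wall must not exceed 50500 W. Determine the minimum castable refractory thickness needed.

Thermal resistances in series:
R_magnesite brick = L/(kA) = 0.08/(2.6×6.97) = 0.004415 K/W
R_outer film = 1/(h_o·A) = 1/(25×6.97) = 0.005739 K/W
Sum of the known resistances R_other = 0.01015 K/W
Required total resistance R_tot = ΔT/Q_allow = 906/50500 = 0.01794 K/W
R_castable refractory = R_tot − R_other = 0.007787 K/W
L = R·k·A = 0.007787×0.869×6.97

L ≈ 47.2 mm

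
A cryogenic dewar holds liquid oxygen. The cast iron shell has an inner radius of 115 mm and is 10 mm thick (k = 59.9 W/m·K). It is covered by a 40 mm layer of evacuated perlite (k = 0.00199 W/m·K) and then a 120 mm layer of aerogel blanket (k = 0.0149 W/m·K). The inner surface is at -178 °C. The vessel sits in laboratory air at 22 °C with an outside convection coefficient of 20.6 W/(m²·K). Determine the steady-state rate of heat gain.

Spherical conduction: R = (1/r_in − 1/r_out)/(4πk) per layer; series-sum.
R_cast iron shell = (1/0.115 − 1/0.125)/(4π×59.9) = 9.242×10^-4 K/W
R_evacuated perlite = (1/0.125 − 1/0.165)/(4π×0.00199) = 77.55 K/W
R_aerogel blanket = (1/0.165 − 1/0.285)/(4π×0.0149) = 13.63 K/W
R_outer film = 1/(h·4πr_o²) = 1/(20.6×4π×0.285²) = 0.04756 K/W
R_total = 91.23 K/W
Q = ΔT/R_total = 200/91.23

Q ≈ 2.19 W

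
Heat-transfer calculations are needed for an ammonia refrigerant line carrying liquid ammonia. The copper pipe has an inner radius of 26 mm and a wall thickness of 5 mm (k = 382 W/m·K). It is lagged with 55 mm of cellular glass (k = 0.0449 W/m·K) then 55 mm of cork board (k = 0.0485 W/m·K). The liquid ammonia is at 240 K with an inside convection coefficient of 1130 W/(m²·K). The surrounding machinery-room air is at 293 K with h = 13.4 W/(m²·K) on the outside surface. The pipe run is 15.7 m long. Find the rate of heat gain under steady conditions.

Q ≈ 156 W

Radial resistances (cylindrical: R_cond = ln(r_o/r_i)/(2πkL), R_conv = 1/(h·2πrL)):
R_inner film = 1/(h_i·2πr₁L) = 1/(1130×2π×0.026×15.7) = 3.45×10^-4 K/W
R_copper pipe wall = ln(31/26)/(2π×382×15.7) = 4.668×10^-6 K/W
R_cellular glass = ln(86/31)/(2π×0.0449×15.7) = 0.2304 K/W
R_cork board = ln(141/86)/(2π×0.0485×15.7) = 0.1033 K/W
R_outer film = 1/(h_o·2πr_oL) = 1/(13.4×2π×0.141×15.7) = 0.005365 K/W
R_total = 0.3394 K/W
Q = ΔT/R_total = 53/0.3394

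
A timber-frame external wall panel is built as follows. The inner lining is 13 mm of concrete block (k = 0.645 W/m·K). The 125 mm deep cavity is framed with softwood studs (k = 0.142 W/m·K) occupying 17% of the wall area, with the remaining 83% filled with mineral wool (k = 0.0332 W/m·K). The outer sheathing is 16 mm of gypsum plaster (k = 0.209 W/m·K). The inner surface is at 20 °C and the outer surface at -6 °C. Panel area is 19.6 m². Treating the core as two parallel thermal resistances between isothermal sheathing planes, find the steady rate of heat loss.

Sheathing layers in series; stud and cavity paths in parallel between them.
R_inner = 0.013/(0.645×19.6) = 0.001028 K/W
R_stud  = 0.125/(0.142×0.17×19.6) = 0.2642 K/W
R_cav   = 0.125/(0.0332×0.83×19.6) = 0.2314 K/W
1/R_core = 1/R_stud + 1/R_cav → R_core = 0.1234 K/W
R_outer = 0.016/(0.209×19.6) = 0.003906 K/W
R_total = 0.1283 K/W
Q = ΔT/R_total = 26/0.1283

Q ≈ 203 W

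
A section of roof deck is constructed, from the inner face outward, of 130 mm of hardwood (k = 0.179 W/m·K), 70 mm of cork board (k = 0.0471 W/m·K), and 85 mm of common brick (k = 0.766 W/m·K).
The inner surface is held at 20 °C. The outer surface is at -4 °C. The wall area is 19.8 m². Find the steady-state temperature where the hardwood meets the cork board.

Using the resistance-network approach (series):
R_hardwood = L/(kA) = 0.13/(0.179×19.8) = 0.03668 K/W
R_cork board = L/(kA) = 0.07/(0.0471×19.8) = 0.07506 K/W
R_common brick = L/(kA) = 0.085/(0.766×19.8) = 0.005604 K/W
R_total = 0.1173 K/W;  Q = ΔT/R_total = 24/0.1173 = 204.5 W
T_interface = T_inner − Q·ΣR(inner→interface) = 20 − 205×0.03668

T ≈ 12.5 °C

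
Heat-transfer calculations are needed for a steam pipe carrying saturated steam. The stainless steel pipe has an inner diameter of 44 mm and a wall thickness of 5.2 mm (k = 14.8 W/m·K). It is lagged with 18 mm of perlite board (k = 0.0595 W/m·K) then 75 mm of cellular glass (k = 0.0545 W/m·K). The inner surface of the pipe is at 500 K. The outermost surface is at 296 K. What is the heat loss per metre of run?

q′ ≈ 48.4 W/m

Treating each annulus and film as a series resistance:
R_stainless steel pipe wall = ln(27.2/22)/(2π×14.8×1) = 0.002282 K/W
R_perlite board = ln(45.2/27.2)/(2π×0.0595×1) = 1.359 K/W
R_cellular glass = ln(120.2/45.2)/(2π×0.0545×1) = 2.856 K/W
R_total = 4.217 K/W
Q = ΔT/R_total = 204/4.217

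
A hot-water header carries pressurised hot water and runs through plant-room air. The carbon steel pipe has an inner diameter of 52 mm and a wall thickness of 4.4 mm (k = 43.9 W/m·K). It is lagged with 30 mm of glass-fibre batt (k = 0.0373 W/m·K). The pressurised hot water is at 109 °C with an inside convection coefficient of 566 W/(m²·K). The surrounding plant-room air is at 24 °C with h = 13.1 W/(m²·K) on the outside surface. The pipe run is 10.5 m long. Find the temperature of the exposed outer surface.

T ≈ 29.4 °C

Cylindrical conduction, so R = ln(r₂/r₁)/(2πkL) per layer, in series:
R_inner film = 1/(h_i·2πr₁L) = 1/(566×2π×0.026×10.5) = 0.00103 K/W
R_carbon steel pipe wall = ln(30.4/26)/(2π×43.9×10.5) = 5.398×10^-5 K/W
R_glass-fibre batt = ln(60.4/30.4)/(2π×0.0373×10.5) = 0.279 K/W
R_outer film = 1/(h_o·2πr_oL) = 1/(13.1×2π×0.0604×10.5) = 0.01916 K/W
R_total = 0.2992 K/W
Q = ΔT/R_total = 85/0.2992
Q = 284 W
T_interface = T_inner − Q·ΣR(inner→interface) = 109 − 284×0.2801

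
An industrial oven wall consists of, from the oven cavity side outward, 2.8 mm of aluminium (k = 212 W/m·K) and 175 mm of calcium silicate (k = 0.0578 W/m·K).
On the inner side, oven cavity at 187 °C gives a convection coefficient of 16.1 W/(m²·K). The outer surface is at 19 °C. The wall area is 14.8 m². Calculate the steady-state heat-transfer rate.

Q ≈ 805 W

Using the resistance-network approach (series):
R_inner film = 1/(h_i·A) = 1/(16.1×14.8) = 0.004197 K/W
R_aluminium = L/(kA) = 0.0028/(212×14.8) = 8.924×10^-7 K/W
R_calcium silicate = L/(kA) = 0.175/(0.0578×14.8) = 0.2046 K/W
R_total = 0.2088 K/W
Q = ΔT / R_total = 168 / 0.2088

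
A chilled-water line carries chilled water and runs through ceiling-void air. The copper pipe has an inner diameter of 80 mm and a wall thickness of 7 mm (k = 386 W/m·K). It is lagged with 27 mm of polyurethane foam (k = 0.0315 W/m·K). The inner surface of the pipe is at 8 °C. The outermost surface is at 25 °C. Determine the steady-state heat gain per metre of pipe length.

Treating each annulus and film as a series resistance:
R_copper pipe wall = ln(47/40)/(2π×386×1) = 6.649×10^-5 K/W
R_polyurethane foam = ln(74/47)/(2π×0.0315×1) = 2.293 K/W
R_total = 2.294 K/W
Q = ΔT/R_total = 17/2.294

q′ ≈ 7.41 W/m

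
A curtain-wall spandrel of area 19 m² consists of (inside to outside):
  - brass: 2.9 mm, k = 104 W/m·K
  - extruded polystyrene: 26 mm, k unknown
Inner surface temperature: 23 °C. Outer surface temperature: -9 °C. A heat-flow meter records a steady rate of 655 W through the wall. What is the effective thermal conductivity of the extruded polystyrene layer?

Series thermal resistances:
R_brass = L/(kA) = 0.0029/(104×19) = 1.468×10^-6 K/W
Sum of known resistances R_other = 1.468×10^-6 K/W
Total R = ΔT/Q = 32/655 = 0.04885 K/W
R_extruded polystyrene = R_total − R_other = 0.04885 K/W
k = L/(R·A) = 0.026/(0.04885×19)

k ≈ 0.028 W/(m·K)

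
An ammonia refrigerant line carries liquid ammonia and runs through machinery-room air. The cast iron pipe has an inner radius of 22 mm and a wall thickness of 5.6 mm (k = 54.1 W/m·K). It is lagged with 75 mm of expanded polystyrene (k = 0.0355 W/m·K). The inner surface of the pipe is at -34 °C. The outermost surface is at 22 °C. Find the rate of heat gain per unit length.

Radial resistances (cylindrical: R_cond = ln(r_o/r_i)/(2πkL), R_conv = 1/(h·2πrL)):
R_cast iron pipe wall = ln(27.6/22)/(2π×54.1×1) = 6.671×10^-4 K/W
R_expanded polystyrene = ln(102.6/27.6)/(2π×0.0355×1) = 5.887 K/W
R_total = 5.887 K/W
Q = ΔT/R_total = 56/5.887

q′ ≈ 9.51 W/m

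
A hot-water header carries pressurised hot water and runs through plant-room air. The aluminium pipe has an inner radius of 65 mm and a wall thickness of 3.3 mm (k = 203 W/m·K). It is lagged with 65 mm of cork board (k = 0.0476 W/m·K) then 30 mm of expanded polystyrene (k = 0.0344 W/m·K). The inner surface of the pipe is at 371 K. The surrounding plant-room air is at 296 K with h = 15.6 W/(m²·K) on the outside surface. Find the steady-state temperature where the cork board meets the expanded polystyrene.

Radial resistances (cylindrical: R_cond = ln(r_o/r_i)/(2πkL), R_conv = 1/(h·2πrL)):
R_aluminium pipe wall = ln(68.3/65)/(2π×203×1) = 3.883×10^-5 K/W
R_cork board = ln(133.3/68.3)/(2π×0.0476×1) = 2.236 K/W
R_expanded polystyrene = ln(163.3/133.3)/(2π×0.0344×1) = 0.9391 K/W
R_outer film = 1/(h_o·2πr_oL) = 1/(15.6×2π×0.1633×1) = 0.06248 K/W
R_total = 3.237 K/W
Q = ΔT/R_total = 75/3.237
Q = 23.2 W/m
T_interface = T_inner − Q·ΣR(inner→interface) = 371 − 23.2×2.236

T ≈ 319 K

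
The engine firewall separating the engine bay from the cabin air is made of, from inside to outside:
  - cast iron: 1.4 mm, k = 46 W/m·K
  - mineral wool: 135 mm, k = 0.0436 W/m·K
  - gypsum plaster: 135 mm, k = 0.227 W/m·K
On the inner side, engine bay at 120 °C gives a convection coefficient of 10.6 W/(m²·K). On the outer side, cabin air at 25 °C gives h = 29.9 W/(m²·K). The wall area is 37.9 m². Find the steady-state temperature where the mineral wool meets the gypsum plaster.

T ≈ 40.6 °C

Treating each layer as a thermal resistance in series:
R_inner film = 1/(h_i·A) = 1/(10.6×37.9) = 0.002489 K/W
R_cast iron = L/(kA) = 0.0014/(46×37.9) = 8.03×10^-7 K/W
R_mineral wool = L/(kA) = 0.135/(0.0436×37.9) = 0.0817 K/W
R_gypsum plaster = L/(kA) = 0.135/(0.227×37.9) = 0.01569 K/W
R_outer film = 1/(h_o·A) = 1/(29.9×37.9) = 8.824×10^-4 K/W
R_total = 0.1008 K/W;  Q = ΔT/R_total = 95/0.1008 = 942.8 W
T_interface = T_inner − Q·ΣR(inner→interface) = 120 − 943×0.08419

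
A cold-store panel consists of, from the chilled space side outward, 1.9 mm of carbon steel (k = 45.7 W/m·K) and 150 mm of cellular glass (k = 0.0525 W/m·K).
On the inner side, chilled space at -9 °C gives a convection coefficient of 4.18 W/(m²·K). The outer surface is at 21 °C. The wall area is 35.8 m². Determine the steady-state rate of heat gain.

Q ≈ 347 W

Series thermal resistances:
R_inner film = 1/(h_i·A) = 1/(4.18×35.8) = 0.006683 K/W
R_carbon steel = L/(kA) = 0.0019/(45.7×35.8) = 1.161×10^-6 K/W
R_cellular glass = L/(kA) = 0.15/(0.0525×35.8) = 0.07981 K/W
R_total = 0.08649 K/W
Q = ΔT / R_total = 30 / 0.08649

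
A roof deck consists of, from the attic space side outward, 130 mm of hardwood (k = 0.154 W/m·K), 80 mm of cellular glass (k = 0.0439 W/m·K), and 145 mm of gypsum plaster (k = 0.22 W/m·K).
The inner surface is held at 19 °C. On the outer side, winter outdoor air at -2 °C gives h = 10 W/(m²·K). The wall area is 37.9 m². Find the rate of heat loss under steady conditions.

Q ≈ 232 W

Series thermal resistances:
R_hardwood = L/(kA) = 0.13/(0.154×37.9) = 0.02227 K/W
R_cellular glass = L/(kA) = 0.08/(0.0439×37.9) = 0.04808 K/W
R_gypsum plaster = L/(kA) = 0.145/(0.22×37.9) = 0.01739 K/W
R_outer film = 1/(h_o·A) = 1/(10×37.9) = 0.002639 K/W
R_total = 0.09038 K/W
Q = ΔT / R_total = 21 / 0.09038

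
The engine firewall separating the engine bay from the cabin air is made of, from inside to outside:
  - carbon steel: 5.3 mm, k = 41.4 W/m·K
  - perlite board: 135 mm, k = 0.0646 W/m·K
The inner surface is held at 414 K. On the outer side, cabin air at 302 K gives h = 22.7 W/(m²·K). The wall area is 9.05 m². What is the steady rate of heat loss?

Q ≈ 475 W

Model the wall as resistances in series:
R_carbon steel = L/(kA) = 0.0053/(41.4×9.05) = 1.415×10^-5 K/W
R_perlite board = L/(kA) = 0.135/(0.0646×9.05) = 0.2309 K/W
R_outer film = 1/(h_o·A) = 1/(22.7×9.05) = 0.004868 K/W
R_total = 0.2358 K/W
Q = ΔT / R_total = 112 / 0.2358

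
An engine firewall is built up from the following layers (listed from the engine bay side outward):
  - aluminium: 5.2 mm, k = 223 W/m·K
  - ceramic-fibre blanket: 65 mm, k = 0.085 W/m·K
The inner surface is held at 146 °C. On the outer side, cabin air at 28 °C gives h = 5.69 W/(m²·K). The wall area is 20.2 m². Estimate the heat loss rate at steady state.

Q ≈ 2530 W

Model the wall as resistances in series:
R_aluminium = L/(kA) = 0.0052/(223×20.2) = 1.154×10^-6 K/W
R_ceramic-fibre blanket = L/(kA) = 0.065/(0.085×20.2) = 0.03786 K/W
R_outer film = 1/(h_o·A) = 1/(5.69×20.2) = 0.0087 K/W
R_total = 0.04656 K/W
Q = ΔT / R_total = 118 / 0.04656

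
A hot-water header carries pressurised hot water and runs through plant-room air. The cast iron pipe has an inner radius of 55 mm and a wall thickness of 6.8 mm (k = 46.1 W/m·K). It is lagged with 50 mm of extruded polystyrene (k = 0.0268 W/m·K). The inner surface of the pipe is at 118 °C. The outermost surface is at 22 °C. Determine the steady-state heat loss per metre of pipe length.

q′ ≈ 27.3 W/m

Cylindrical conduction, so R = ln(r₂/r₁)/(2πkL) per layer, in series:
R_cast iron pipe wall = ln(61.8/55)/(2π×46.1×1) = 4.024×10^-4 K/W
R_extruded polystyrene = ln(111.8/61.8)/(2π×0.0268×1) = 3.52 K/W
R_total = 3.521 K/W
Q = ΔT/R_total = 96/3.521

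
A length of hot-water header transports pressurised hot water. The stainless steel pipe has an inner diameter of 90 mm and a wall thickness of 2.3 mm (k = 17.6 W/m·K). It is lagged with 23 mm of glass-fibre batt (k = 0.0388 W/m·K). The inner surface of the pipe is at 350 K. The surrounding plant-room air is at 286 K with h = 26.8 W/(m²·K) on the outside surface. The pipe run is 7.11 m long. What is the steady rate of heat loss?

Radial resistances (cylindrical: R_cond = ln(r_o/r_i)/(2πkL), R_conv = 1/(h·2πrL)):
R_stainless steel pipe wall = ln(47.3/45)/(2π×17.6×7.11) = 6.34×10^-5 K/W
R_glass-fibre batt = ln(70.3/47.3)/(2π×0.0388×7.11) = 0.2286 K/W
R_outer film = 1/(h_o·2πr_oL) = 1/(26.8×2π×0.0703×7.11) = 0.01188 K/W
R_total = 0.2406 K/W
Q = ΔT/R_total = 64/0.2406

Q ≈ 266 W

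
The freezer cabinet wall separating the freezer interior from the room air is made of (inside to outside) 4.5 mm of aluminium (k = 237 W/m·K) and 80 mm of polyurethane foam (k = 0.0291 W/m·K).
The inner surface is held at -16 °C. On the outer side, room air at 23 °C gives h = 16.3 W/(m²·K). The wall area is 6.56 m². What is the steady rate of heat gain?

Q ≈ 91 W

Treating each layer as a thermal resistance in series:
R_aluminium = L/(kA) = 0.0045/(237×6.56) = 2.894×10^-6 K/W
R_polyurethane foam = L/(kA) = 0.08/(0.0291×6.56) = 0.4191 K/W
R_outer film = 1/(h_o·A) = 1/(16.3×6.56) = 0.009352 K/W
R_total = 0.4284 K/W
Q = ΔT / R_total = 39 / 0.4284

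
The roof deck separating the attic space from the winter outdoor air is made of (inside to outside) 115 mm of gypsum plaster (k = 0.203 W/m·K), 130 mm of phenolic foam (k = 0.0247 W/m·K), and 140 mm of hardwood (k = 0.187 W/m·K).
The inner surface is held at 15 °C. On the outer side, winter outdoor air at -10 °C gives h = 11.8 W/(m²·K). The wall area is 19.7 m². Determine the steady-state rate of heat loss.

Q ≈ 73.9 W

Treating each layer as a thermal resistance in series:
R_gypsum plaster = L/(kA) = 0.115/(0.203×19.7) = 0.02876 K/W
R_phenolic foam = L/(kA) = 0.13/(0.0247×19.7) = 0.2672 K/W
R_hardwood = L/(kA) = 0.14/(0.187×19.7) = 0.038 K/W
R_outer film = 1/(h_o·A) = 1/(11.8×19.7) = 0.004302 K/W
R_total = 0.3382 K/W
Q = ΔT / R_total = 25 / 0.3382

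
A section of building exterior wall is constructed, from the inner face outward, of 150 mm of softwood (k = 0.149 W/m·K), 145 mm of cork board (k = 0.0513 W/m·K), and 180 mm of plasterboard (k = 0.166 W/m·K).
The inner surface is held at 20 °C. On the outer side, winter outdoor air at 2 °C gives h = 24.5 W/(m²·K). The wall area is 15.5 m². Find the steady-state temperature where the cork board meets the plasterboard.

T ≈ 6.08 °C

Series thermal resistances:
R_softwood = L/(kA) = 0.15/(0.149×15.5) = 0.06495 K/W
R_cork board = L/(kA) = 0.145/(0.0513×15.5) = 0.1824 K/W
R_plasterboard = L/(kA) = 0.18/(0.166×15.5) = 0.06996 K/W
R_outer film = 1/(h_o·A) = 1/(24.5×15.5) = 0.002633 K/W
R_total = 0.3199 K/W;  Q = ΔT/R_total = 18/0.3199 = 56.27 W
T_interface = T_inner − Q·ΣR(inner→interface) = 20 − 56.3×0.2473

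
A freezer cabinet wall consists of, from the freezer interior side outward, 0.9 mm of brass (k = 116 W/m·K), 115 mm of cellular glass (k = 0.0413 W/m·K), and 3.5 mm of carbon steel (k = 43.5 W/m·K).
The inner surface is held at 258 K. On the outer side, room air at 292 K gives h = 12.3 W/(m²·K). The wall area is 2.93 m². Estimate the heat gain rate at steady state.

Q ≈ 34.8 W

Series thermal resistances:
R_brass = L/(kA) = 0.0009/(116×2.93) = 2.648×10^-6 K/W
R_cellular glass = L/(kA) = 0.115/(0.0413×2.93) = 0.9503 K/W
R_carbon steel = L/(kA) = 0.0035/(43.5×2.93) = 2.746×10^-5 K/W
R_outer film = 1/(h_o·A) = 1/(12.3×2.93) = 0.02775 K/W
R_total = 0.9781 K/W
Q = ΔT / R_total = 34 / 0.9781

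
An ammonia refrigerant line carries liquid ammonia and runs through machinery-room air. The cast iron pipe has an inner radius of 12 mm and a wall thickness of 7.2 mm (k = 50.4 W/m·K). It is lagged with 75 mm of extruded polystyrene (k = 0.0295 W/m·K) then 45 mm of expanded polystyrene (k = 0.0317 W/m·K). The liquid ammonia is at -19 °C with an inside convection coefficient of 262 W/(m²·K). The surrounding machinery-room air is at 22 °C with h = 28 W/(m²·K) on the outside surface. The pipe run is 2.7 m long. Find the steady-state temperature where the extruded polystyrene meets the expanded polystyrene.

T ≈ 14.3 °C

Cylindrical conduction, so R = ln(r₂/r₁)/(2πkL) per layer, in series:
R_inner film = 1/(h_i·2πr₁L) = 1/(262×2π×0.012×2.7) = 0.01875 K/W
R_cast iron pipe wall = ln(19.2/12)/(2π×50.4×2.7) = 5.497×10^-4 K/W
R_extruded polystyrene = ln(94.2/19.2)/(2π×0.0295×2.7) = 3.178 K/W
R_expanded polystyrene = ln(139.2/94.2)/(2π×0.0317×2.7) = 0.7261 K/W
R_outer film = 1/(h_o·2πr_oL) = 1/(28×2π×0.1392×2.7) = 0.01512 K/W
R_total = 3.939 K/W
Q = ΔT/R_total = 41/3.939
Q = 10.4 W
T_interface = T_inner + Q·ΣR(inner→interface) = -19 + 10.4×3.197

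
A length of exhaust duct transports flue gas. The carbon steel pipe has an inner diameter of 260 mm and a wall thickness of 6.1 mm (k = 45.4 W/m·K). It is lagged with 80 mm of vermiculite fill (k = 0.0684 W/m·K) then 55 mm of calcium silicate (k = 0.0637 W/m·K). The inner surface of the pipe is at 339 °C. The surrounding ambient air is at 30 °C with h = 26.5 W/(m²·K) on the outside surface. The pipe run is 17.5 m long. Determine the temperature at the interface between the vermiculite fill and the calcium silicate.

Treating each annulus and film as a series resistance:
R_carbon steel pipe wall = ln(136.1/130)/(2π×45.4×17.5) = 9.186×10^-6 K/W
R_vermiculite fill = ln(216.1/136.1)/(2π×0.0684×17.5) = 0.06147 K/W
R_calcium silicate = ln(271.1/216.1)/(2π×0.0637×17.5) = 0.03237 K/W
R_outer film = 1/(h_o·2πr_oL) = 1/(26.5×2π×0.2711×17.5) = 0.001266 K/W
R_total = 0.09512 K/W
Q = ΔT/R_total = 309/0.09512
Q = 3250 W
T_interface = T_inner − Q·ΣR(inner→interface) = 339 − 3250×0.06148

T ≈ 139 °C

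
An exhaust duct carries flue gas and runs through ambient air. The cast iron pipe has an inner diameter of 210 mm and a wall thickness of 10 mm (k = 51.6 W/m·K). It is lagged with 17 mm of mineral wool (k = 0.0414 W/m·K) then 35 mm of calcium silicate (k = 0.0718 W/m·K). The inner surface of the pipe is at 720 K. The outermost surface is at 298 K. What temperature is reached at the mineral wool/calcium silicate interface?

T ≈ 507 K

Cylindrical conduction, so R = ln(r₂/r₁)/(2πkL) per layer, in series:
R_cast iron pipe wall = ln(115/105)/(2π×51.6×1) = 2.806×10^-4 K/W
R_mineral wool = ln(132/115)/(2π×0.0414×1) = 0.53 K/W
R_calcium silicate = ln(167/132)/(2π×0.0718×1) = 0.5213 K/W
R_total = 1.052 K/W
Q = ΔT/R_total = 422/1.052
Q = 401 W/m
T_interface = T_inner − Q·ΣR(inner→interface) = 720 − 401×0.5303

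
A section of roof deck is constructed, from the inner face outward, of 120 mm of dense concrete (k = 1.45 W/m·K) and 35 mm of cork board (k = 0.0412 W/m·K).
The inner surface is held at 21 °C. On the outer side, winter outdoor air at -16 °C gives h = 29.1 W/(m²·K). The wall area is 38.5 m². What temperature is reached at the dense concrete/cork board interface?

T ≈ 17.8 °C

Thermal resistances in series:
R_dense concrete = L/(kA) = 0.12/(1.45×38.5) = 0.00215 K/W
R_cork board = L/(kA) = 0.035/(0.0412×38.5) = 0.02207 K/W
R_outer film = 1/(h_o·A) = 1/(29.1×38.5) = 8.926×10^-4 K/W
R_total = 0.02511 K/W;  Q = ΔT/R_total = 37/0.02511 = 1474 W
T_interface = T_inner − Q·ΣR(inner→interface) = 21 − 1470×0.00215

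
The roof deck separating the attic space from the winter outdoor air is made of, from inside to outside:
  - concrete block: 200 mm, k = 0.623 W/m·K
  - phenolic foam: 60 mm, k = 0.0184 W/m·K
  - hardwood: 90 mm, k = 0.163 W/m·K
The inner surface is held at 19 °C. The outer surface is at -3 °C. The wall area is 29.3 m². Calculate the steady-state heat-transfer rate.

Q ≈ 156 W

Treating each layer as a thermal resistance in series:
R_concrete block = L/(kA) = 0.2/(0.623×29.3) = 0.01096 K/W
R_phenolic foam = L/(kA) = 0.06/(0.0184×29.3) = 0.1113 K/W
R_hardwood = L/(kA) = 0.09/(0.163×29.3) = 0.01884 K/W
R_total = 0.1411 K/W
Q = ΔT / R_total = 22 / 0.1411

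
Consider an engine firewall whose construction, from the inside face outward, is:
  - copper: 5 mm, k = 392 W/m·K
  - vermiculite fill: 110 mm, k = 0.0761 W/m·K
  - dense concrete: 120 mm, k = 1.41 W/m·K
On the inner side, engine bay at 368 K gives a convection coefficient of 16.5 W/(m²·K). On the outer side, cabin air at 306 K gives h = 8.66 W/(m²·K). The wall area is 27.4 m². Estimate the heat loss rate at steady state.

Q ≈ 995 W

Series thermal resistances:
R_inner film = 1/(h_i·A) = 1/(16.5×27.4) = 0.002212 K/W
R_copper = L/(kA) = 0.005/(392×27.4) = 4.655×10^-7 K/W
R_vermiculite fill = L/(kA) = 0.11/(0.0761×27.4) = 0.05275 K/W
R_dense concrete = L/(kA) = 0.12/(1.41×27.4) = 0.003106 K/W
R_outer film = 1/(h_o·A) = 1/(8.66×27.4) = 0.004214 K/W
R_total = 0.06229 K/W
Q = ΔT / R_total = 62 / 0.06229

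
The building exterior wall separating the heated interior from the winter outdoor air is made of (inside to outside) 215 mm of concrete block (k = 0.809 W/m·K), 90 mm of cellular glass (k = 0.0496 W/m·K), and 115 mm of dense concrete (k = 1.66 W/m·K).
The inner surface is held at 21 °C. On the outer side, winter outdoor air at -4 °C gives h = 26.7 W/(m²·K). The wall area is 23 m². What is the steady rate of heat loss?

Q ≈ 263 W

Using the resistance-network approach (series):
R_concrete block = L/(kA) = 0.215/(0.809×23) = 0.01155 K/W
R_cellular glass = L/(kA) = 0.09/(0.0496×23) = 0.07889 K/W
R_dense concrete = L/(kA) = 0.115/(1.66×23) = 0.003012 K/W
R_outer film = 1/(h_o·A) = 1/(26.7×23) = 0.001628 K/W
R_total = 0.09509 K/W
Q = ΔT / R_total = 25 / 0.09509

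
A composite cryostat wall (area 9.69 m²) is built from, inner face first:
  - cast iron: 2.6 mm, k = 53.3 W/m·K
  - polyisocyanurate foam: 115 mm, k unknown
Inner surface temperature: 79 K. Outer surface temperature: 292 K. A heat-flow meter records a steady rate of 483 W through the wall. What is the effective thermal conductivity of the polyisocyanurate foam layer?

k ≈ 0.0269 W/(m·K)

Thermal resistances in series:
R_cast iron = L/(kA) = 0.0026/(53.3×9.69) = 5.034×10^-6 K/W
Sum of known resistances R_other = 5.034×10^-6 K/W
Total R = ΔT/Q = 213/483 = 0.441 K/W
R_polyisocyanurate foam = R_total − R_other = 0.441 K/W
k = L/(R·A) = 0.115/(0.441×9.69)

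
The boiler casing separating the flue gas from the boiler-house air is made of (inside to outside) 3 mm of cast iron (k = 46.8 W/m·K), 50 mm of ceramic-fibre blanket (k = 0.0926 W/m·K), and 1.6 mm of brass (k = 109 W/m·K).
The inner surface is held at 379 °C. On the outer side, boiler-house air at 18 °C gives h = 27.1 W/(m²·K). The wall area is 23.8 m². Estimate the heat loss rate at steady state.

Q ≈ 14900 W

Using the resistance-network approach (series):
R_cast iron = L/(kA) = 0.003/(46.8×23.8) = 2.693×10^-6 K/W
R_ceramic-fibre blanket = L/(kA) = 0.05/(0.0926×23.8) = 0.02269 K/W
R_brass = L/(kA) = 0.0016/(109×23.8) = 6.168×10^-7 K/W
R_outer film = 1/(h_o·A) = 1/(27.1×23.8) = 0.00155 K/W
R_total = 0.02424 K/W
Q = ΔT / R_total = 361 / 0.02424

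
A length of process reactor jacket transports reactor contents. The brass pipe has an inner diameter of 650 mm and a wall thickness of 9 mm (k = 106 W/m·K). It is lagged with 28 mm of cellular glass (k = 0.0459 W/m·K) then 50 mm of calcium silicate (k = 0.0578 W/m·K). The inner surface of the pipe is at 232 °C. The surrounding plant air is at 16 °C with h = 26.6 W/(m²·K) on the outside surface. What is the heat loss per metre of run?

For a radial system each layer contributes R = ln(r_out/r_in)/(2πkL); films add R = 1/(hA).
R_brass pipe wall = ln(334/325)/(2π×106×1) = 4.101×10^-5 K/W
R_cellular glass = ln(362/334)/(2π×0.0459×1) = 0.2791 K/W
R_calcium silicate = ln(412/362)/(2π×0.0578×1) = 0.3563 K/W
R_outer film = 1/(h_o·2πr_oL) = 1/(26.6×2π×0.412×1) = 0.01452 K/W
R_total = 0.65 K/W
Q = ΔT/R_total = 216/0.65

q′ ≈ 332 W/m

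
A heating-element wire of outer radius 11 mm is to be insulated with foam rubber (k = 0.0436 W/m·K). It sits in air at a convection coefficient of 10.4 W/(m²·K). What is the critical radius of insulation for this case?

r_cr ≈ 4.19 mm

For a cylinder r_cr = k/h = 0.0436/10.4
r_cr = 4.19 mm; since the bare radius (11 mm) is above r_cr, any added insulation will reduce heat loss.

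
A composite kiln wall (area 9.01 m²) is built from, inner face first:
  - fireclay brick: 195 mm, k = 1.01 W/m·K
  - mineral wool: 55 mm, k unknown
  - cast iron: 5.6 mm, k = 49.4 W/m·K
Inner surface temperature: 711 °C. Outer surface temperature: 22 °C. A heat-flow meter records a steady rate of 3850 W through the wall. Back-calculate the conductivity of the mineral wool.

Thermal resistances in series:
R_fireclay brick = L/(kA) = 0.195/(1.01×9.01) = 0.02143 K/W
R_cast iron = L/(kA) = 0.0056/(49.4×9.01) = 1.258×10^-5 K/W
Sum of known resistances R_other = 0.02144 K/W
Total R = ΔT/Q = 689/3850 = 0.179 K/W
R_mineral wool = R_total − R_other = 0.1575 K/W
k = L/(R·A) = 0.055/(0.1575×9.01)

k ≈ 0.0388 W/(m·K)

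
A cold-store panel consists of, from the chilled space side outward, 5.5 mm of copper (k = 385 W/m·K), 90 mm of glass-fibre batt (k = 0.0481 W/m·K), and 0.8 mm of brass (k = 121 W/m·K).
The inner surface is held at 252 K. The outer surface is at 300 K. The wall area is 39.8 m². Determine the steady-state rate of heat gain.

Thermal resistances in series:
R_copper = L/(kA) = 0.0055/(385×39.8) = 3.589×10^-7 K/W
R_glass-fibre batt = L/(kA) = 0.09/(0.0481×39.8) = 0.04701 K/W
R_brass = L/(kA) = 0.0008/(121×39.8) = 1.661×10^-7 K/W
R_total = 0.04701 K/W
Q = ΔT / R_total = 48 / 0.04701

Q ≈ 1020 W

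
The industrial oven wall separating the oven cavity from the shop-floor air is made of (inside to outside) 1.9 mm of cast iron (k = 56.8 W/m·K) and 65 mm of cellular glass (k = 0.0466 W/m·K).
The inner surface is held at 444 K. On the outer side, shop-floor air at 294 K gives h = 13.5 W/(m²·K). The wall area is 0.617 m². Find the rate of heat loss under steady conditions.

Q ≈ 63 W

Series thermal resistances:
R_cast iron = L/(kA) = 0.0019/(56.8×0.617) = 5.422×10^-5 K/W
R_cellular glass = L/(kA) = 0.065/(0.0466×0.617) = 2.261 K/W
R_outer film = 1/(h_o·A) = 1/(13.5×0.617) = 0.1201 K/W
R_total = 2.381 K/W
Q = ΔT / R_total = 150 / 2.381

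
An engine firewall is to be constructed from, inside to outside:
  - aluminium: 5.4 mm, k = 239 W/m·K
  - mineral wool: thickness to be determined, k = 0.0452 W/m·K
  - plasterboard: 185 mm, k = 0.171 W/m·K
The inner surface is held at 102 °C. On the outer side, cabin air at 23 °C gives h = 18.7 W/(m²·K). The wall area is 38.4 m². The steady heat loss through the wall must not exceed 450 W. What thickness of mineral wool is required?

Thermal resistances in series:
R_aluminium = L/(kA) = 0.0054/(239×38.4) = 5.884×10^-7 K/W
R_plasterboard = L/(kA) = 0.185/(0.171×38.4) = 0.02817 K/W
R_outer film = 1/(h_o·A) = 1/(18.7×38.4) = 0.001393 K/W
Sum of the known resistances R_other = 0.02957 K/W
Required total resistance R_tot = ΔT/Q_allow = 79/450 = 0.1756 K/W
R_mineral wool = R_tot − R_other = 0.146 K/W
L = R·k·A = 0.146×0.0452×38.4

L ≈ 253 mm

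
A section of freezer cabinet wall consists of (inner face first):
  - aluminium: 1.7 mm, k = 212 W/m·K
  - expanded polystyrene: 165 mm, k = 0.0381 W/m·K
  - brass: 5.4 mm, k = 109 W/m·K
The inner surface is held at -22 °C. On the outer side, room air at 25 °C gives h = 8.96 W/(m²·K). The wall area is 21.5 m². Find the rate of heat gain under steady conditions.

Model the wall as resistances in series:
R_aluminium = L/(kA) = 0.0017/(212×21.5) = 3.73×10^-7 K/W
R_expanded polystyrene = L/(kA) = 0.165/(0.0381×21.5) = 0.2014 K/W
R_brass = L/(kA) = 0.0054/(109×21.5) = 2.304×10^-6 K/W
R_outer film = 1/(h_o·A) = 1/(8.96×21.5) = 0.005191 K/W
R_total = 0.2066 K/W
Q = ΔT / R_total = 47 / 0.2066

Q ≈ 227 W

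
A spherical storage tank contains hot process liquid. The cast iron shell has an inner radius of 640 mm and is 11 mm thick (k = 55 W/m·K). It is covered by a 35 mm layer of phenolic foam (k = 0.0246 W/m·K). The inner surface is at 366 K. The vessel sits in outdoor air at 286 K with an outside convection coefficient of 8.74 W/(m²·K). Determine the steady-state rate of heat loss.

Radial (spherical) resistances in series:
R_cast iron shell = (1/0.64 − 1/0.651)/(4π×55) = 3.82×10^-5 K/W
R_phenolic foam = (1/0.651 − 1/0.686)/(4π×0.0246) = 0.2535 K/W
R_outer film = 1/(h·4πr_o²) = 1/(8.74×4π×0.686²) = 0.01935 K/W
R_total = 0.2729 K/W
Q = ΔT/R_total = 80/0.2729

Q ≈ 293 W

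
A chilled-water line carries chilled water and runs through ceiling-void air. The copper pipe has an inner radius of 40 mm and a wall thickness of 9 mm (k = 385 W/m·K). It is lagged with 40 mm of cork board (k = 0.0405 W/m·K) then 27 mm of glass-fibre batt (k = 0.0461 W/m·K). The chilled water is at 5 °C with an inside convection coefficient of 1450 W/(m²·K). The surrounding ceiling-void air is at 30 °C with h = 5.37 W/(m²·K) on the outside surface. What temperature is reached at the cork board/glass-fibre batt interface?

Radial resistances (cylindrical: R_cond = ln(r_o/r_i)/(2πkL), R_conv = 1/(h·2πrL)):
R_inner film = 1/(h_i·2πr₁L) = 1/(1450×2π×0.04×1) = 0.002744 K/W
R_copper pipe wall = ln(49/40)/(2π×385×1) = 8.389×10^-5 K/W
R_cork board = ln(89/49)/(2π×0.0405×1) = 2.345 K/W
R_glass-fibre batt = ln(116/89)/(2π×0.0461×1) = 0.9147 K/W
R_outer film = 1/(h_o·2πr_oL) = 1/(5.37×2π×0.116×1) = 0.2555 K/W
R_total = 3.518 K/W
Q = ΔT/R_total = 25/3.518
Q = 7.11 W/m
T_interface = T_inner + Q·ΣR(inner→interface) = 5 + 7.11×2.348

T ≈ 21.7 °C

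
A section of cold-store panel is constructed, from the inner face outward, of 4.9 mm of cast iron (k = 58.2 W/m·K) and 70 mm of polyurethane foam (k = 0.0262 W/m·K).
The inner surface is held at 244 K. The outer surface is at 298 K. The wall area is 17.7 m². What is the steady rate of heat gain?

Q ≈ 358 W

Treating each layer as a thermal resistance in series:
R_cast iron = L/(kA) = 0.0049/(58.2×17.7) = 4.757×10^-6 K/W
R_polyurethane foam = L/(kA) = 0.07/(0.0262×17.7) = 0.1509 K/W
R_total = 0.151 K/W
Q = ΔT / R_total = 54 / 0.151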